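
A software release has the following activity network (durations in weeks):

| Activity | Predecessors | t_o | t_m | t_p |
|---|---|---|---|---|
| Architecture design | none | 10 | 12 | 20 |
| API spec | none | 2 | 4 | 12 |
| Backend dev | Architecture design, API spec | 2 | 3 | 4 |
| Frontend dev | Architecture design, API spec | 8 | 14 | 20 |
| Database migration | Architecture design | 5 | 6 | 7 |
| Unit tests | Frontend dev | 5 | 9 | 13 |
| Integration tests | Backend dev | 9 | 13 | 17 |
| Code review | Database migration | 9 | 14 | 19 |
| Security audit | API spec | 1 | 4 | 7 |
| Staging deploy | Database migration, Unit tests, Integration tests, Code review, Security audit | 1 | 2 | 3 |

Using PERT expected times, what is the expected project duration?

te_Architecture design = (10 + 4·12 + 20)/6 = 78/6 = 13
te_API spec = (2 + 4·4 + 12)/6 = 30/6 = 5
te_Backend dev = (2 + 4·3 + 4)/6 = 18/6 = 3
te_Frontend dev = (8 + 4·14 + 20)/6 = 84/6 = 14
te_Database migration = (5 + 4·6 + 7)/6 = 36/6 = 6
te_Unit tests = (5 + 4·9 + 13)/6 = 54/6 = 9
te_Integration tests = (9 + 4·13 + 17)/6 = 78/6 = 13
te_Code review = (9 + 4·14 + 19)/6 = 84/6 = 14
te_Security audit = (1 + 4·4 + 7)/6 = 24/6 = 4
te_Staging deploy = (1 + 4·2 + 3)/6 = 12/6 = 2

Forward pass:
ES_Architecture design = 0; EF_Architecture design = 13
ES_API spec = 0; EF_API spec = 5
ES_Backend dev = max(EF_Architecture design=13, EF_API spec=5) = 13; EF_Backend dev = 13+3 = 16
ES_Frontend dev = max(EF_Architecture design=13, EF_API spec=5) = 13; EF_Frontend dev = 13+14 = 27
ES_Database migration = 13; EF_Database migration = 13+6 = 19
ES_Unit tests = 27; EF_Unit tests = 27+9 = 36
ES_Integration tests = 16; EF_Integration tests = 16+13 = 29
ES_Code review = 19; EF_Code review = 19+14 = 33
ES_Security audit = 5; EF_Security audit = 5+4 = 9
ES_Staging deploy = max(EF_Database migration=19, EF_Unit tests=36, EF_Integration tests=29, EF_Code review=33, EF_Security audit=9) = 36; EF_Staging deploy = 36+2 = 38
Expected project duration μ = 38 weeks. Critical path: Architecture design → Frontend dev → Unit tests → Staging deploy.

38 weeks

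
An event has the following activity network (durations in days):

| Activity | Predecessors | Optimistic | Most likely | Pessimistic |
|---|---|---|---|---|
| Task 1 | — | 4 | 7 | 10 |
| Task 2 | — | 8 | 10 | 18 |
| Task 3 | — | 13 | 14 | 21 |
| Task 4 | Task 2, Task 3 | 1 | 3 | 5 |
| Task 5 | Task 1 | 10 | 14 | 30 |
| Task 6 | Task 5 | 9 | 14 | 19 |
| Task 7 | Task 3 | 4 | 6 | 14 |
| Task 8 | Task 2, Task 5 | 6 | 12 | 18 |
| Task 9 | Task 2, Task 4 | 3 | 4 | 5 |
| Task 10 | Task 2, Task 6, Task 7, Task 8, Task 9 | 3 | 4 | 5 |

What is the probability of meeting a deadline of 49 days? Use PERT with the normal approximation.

te_Task 1 = (4 + 4·7 + 10)/6 = 42/6 = 7; σ²_Task 1 = ((10−4)/6)² = 1.000
te_Task 2 = (8 + 4·10 + 18)/6 = 66/6 = 11; σ²_Task 2 = ((18−8)/6)² = 2.778
te_Task 3 = (13 + 4·14 + 21)/6 = 90/6 = 15; σ²_Task 3 = ((21−13)/6)² = 1.778
te_Task 4 = (1 + 4·3 + 5)/6 = 18/6 = 3; σ²_Task 4 = ((5−1)/6)² = 0.444
te_Task 5 = (10 + 4·14 + 30)/6 = 96/6 = 16; σ²_Task 5 = ((30−10)/6)² = 11.111
te_Task 6 = (9 + 4·14 + 19)/6 = 84/6 = 14; σ²_Task 6 = ((19−9)/6)² = 2.778
te_Task 7 = (4 + 4·6 + 14)/6 = 42/6 = 7; σ²_Task 7 = ((14−4)/6)² = 2.778
te_Task 8 = (6 + 4·12 + 18)/6 = 72/6 = 12; σ²_Task 8 = ((18−6)/6)² = 4.000
te_Task 9 = (3 + 4·4 + 5)/6 = 24/6 = 4; σ²_Task 9 = ((5−3)/6)² = 0.111
te_Task 10 = (3 + 4·4 + 5)/6 = 24/6 = 4; σ²_Task 10 = ((5−3)/6)² = 0.111

Forward pass:
ES_Task 1 = 0; EF_Task 1 = 7
ES_Task 2 = 0; EF_Task 2 = 11
ES_Task 3 = 0; EF_Task 3 = 15
ES_Task 4 = max(EF_Task 2=11, EF_Task 3=15) = 15; EF_Task 4 = 15+3 = 18
ES_Task 5 = 7; EF_Task 5 = 7+16 = 23
ES_Task 6 = 23; EF_Task 6 = 23+14 = 37
ES_Task 7 = 15; EF_Task 7 = 15+7 = 22
ES_Task 8 = max(EF_Task 2=11, EF_Task 5=23) = 23; EF_Task 8 = 23+12 = 35
ES_Task 9 = max(EF_Task 2=11, EF_Task 4=18) = 18; EF_Task 9 = 18+4 = 22
ES_Task 10 = max(EF_Task 2=11, EF_Task 6=37, EF_Task 7=22, EF_Task 8=35, EF_Task 9=22) = 37; EF_Task 10 = 37+4 = 41
Expected project duration μ = 41 days. Critical path: Task 1 → Task 5 → Task 6 → Task 10.

Variance along critical path = 1.000 + 11.111 + 2.778 + 0.111 = 15.000; σ = √15.000 = 3.873 days.
Z = (49 − 41) / 3.873 = 2.066
P(T ≤ 49) = Φ(2.066) ≈ 0.981

0.981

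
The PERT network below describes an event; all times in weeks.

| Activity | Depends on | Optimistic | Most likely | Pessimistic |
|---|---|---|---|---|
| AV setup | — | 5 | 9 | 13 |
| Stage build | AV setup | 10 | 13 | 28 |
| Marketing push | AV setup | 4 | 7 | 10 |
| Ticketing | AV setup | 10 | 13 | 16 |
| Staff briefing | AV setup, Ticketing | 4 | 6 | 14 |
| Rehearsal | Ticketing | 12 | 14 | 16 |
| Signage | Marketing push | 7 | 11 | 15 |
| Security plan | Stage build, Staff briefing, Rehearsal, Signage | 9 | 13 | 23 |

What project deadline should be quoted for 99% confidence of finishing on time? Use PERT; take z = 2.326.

56.8 weeks

te_AV setup = (5 + 4·9 + 13)/6 = 54/6 = 9; σ²_AV setup = ((13−5)/6)² = 1.778
te_Stage build = (10 + 4·13 + 28)/6 = 90/6 = 15; σ²_Stage build = ((28−10)/6)² = 9.000
te_Marketing push = (4 + 4·7 + 10)/6 = 42/6 = 7; σ²_Marketing push = ((10−4)/6)² = 1.000
te_Ticketing = (10 + 4·13 + 16)/6 = 78/6 = 13; σ²_Ticketing = ((16−10)/6)² = 1.000
te_Staff briefing = (4 + 4·6 + 14)/6 = 42/6 = 7; σ²_Staff briefing = ((14−4)/6)² = 2.778
te_Rehearsal = (12 + 4·14 + 16)/6 = 84/6 = 14; σ²_Rehearsal = ((16−12)/6)² = 0.444
te_Signage = (7 + 4·11 + 15)/6 = 66/6 = 11; σ²_Signage = ((15−7)/6)² = 1.778
te_Security plan = (9 + 4·13 + 23)/6 = 84/6 = 14; σ²_Security plan = ((23−9)/6)² = 5.444

Forward pass:
ES_AV setup = 0; EF_AV setup = 9
ES_Stage build = 9; EF_Stage build = 9+15 = 24
ES_Marketing push = 9; EF_Marketing push = 9+7 = 16
ES_Ticketing = 9; EF_Ticketing = 9+13 = 22
ES_Staff briefing = max(EF_AV setup=9, EF_Ticketing=22) = 22; EF_Staff briefing = 22+7 = 29
ES_Rehearsal = 22; EF_Rehearsal = 22+14 = 36
ES_Signage = 16; EF_Signage = 16+11 = 27
ES_Security plan = max(EF_Stage build=24, EF_Staff briefing=29, EF_Rehearsal=36, EF_Signage=27) = 36; EF_Security plan = 36+14 = 50
Expected project duration μ = 50 weeks. Critical path: AV setup → Ticketing → Rehearsal → Security plan.

Variance along critical path = 1.778 + 1.000 + 0.444 + 5.444 = 8.667; σ = 2.944 weeks.
D = μ + z·σ = 50 + 2.326·2.944 = 56.8 weeks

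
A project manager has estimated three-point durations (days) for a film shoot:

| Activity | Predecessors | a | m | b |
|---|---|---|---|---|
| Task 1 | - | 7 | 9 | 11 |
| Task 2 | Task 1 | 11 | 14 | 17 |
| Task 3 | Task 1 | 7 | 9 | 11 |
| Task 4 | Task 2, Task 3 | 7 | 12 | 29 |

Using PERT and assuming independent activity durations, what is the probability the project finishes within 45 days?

te_Task 1 = (7 + 4·9 + 11)/6 = 54/6 = 9; σ²_Task 1 = ((11−7)/6)² = 0.444
te_Task 2 = (11 + 4·14 + 17)/6 = 84/6 = 14; σ²_Task 2 = ((17−11)/6)² = 1.000
te_Task 3 = (7 + 4·9 + 11)/6 = 54/6 = 9; σ²_Task 3 = ((11−7)/6)² = 0.444
te_Task 4 = (7 + 4·12 + 29)/6 = 84/6 = 14; σ²_Task 4 = ((29−7)/6)² = 13.444

Forward pass:
ES_Task 1 = 0; EF_Task 1 = 9
ES_Task 2 = 9; EF_Task 2 = 9+14 = 23
ES_Task 3 = 9; EF_Task 3 = 9+9 = 18
ES_Task 4 = max(EF_Task 2=23, EF_Task 3=18) = 23; EF_Task 4 = 23+14 = 37
Expected project duration μ = 37 days. Critical path: Task 1 → Task 2 → Task 4.

Variance along critical path = 0.444 + 1.000 + 13.444 = 14.889; σ = √14.889 = 3.859 days.
Z = (45 − 37) / 3.859 = 2.073
P(T ≤ 45) = Φ(2.073) ≈ 0.981

0.981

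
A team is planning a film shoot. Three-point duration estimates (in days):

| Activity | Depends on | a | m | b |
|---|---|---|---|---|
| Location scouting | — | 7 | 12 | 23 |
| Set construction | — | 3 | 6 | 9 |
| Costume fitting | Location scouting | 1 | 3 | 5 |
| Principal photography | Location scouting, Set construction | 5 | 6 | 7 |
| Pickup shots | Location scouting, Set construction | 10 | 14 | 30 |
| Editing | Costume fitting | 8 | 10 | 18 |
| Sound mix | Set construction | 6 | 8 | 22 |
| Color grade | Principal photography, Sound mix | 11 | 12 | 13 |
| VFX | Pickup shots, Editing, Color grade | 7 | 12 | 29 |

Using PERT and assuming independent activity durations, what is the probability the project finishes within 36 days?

te_Location scouting = (7 + 4·12 + 23)/6 = 78/6 = 13; σ²_Location scouting = ((23−7)/6)² = 7.111
te_Set construction = (3 + 4·6 + 9)/6 = 36/6 = 6; σ²_Set construction = ((9−3)/6)² = 1.000
te_Costume fitting = (1 + 4·3 + 5)/6 = 18/6 = 3; σ²_Costume fitting = ((5−1)/6)² = 0.444
te_Principal photography = (5 + 4·6 + 7)/6 = 36/6 = 6; σ²_Principal photography = ((7−5)/6)² = 0.111
te_Pickup shots = (10 + 4·14 + 30)/6 = 96/6 = 16; σ²_Pickup shots = ((30−10)/6)² = 11.111
te_Editing = (8 + 4·10 + 18)/6 = 66/6 = 11; σ²_Editing = ((18−8)/6)² = 2.778
te_Sound mix = (6 + 4·8 + 22)/6 = 60/6 = 10; σ²_Sound mix = ((22−6)/6)² = 7.111
te_Color grade = (11 + 4·12 + 13)/6 = 72/6 = 12; σ²_Color grade = ((13−11)/6)² = 0.111
te_VFX = (7 + 4·12 + 29)/6 = 84/6 = 14; σ²_VFX = ((29−7)/6)² = 13.444

Forward pass:
ES_Location scouting = 0; EF_Location scouting = 13
ES_Set construction = 0; EF_Set construction = 6
ES_Costume fitting = 13; EF_Costume fitting = 13+3 = 16
ES_Principal photography = max(EF_Location scouting=13, EF_Set construction=6) = 13; EF_Principal photography = 13+6 = 19
ES_Pickup shots = max(EF_Location scouting=13, EF_Set construction=6) = 13; EF_Pickup shots = 13+16 = 29
ES_Editing = 16; EF_Editing = 16+11 = 27
ES_Sound mix = 6; EF_Sound mix = 6+10 = 16
ES_Color grade = max(EF_Principal photography=19, EF_Sound mix=16) = 19; EF_Color grade = 19+12 = 31
ES_VFX = max(EF_Pickup shots=29, EF_Editing=27, EF_Color grade=31) = 31; EF_VFX = 31+14 = 45
Expected project duration μ = 45 days. Critical path: Location scouting → Principal photography → Color grade → VFX.

Variance along critical path = 7.111 + 0.111 + 0.111 + 13.444 = 20.778; σ = √20.778 = 4.558 days.
Z = (36 − 45) / 4.558 = -1.974
P(T ≤ 36) = Φ(-1.974) ≈ 0.024

0.024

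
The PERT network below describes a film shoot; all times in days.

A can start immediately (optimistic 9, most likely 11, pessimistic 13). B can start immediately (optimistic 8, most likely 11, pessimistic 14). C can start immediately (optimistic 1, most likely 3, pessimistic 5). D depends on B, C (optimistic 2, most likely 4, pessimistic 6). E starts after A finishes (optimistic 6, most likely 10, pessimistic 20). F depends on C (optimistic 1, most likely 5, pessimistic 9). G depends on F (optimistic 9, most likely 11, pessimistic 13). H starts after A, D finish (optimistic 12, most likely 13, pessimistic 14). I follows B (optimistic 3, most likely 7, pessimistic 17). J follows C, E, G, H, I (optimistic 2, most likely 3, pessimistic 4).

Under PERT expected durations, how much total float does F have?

9 days

te_A = (9 + 4·11 + 13)/6 = 66/6 = 11
te_B = (8 + 4·11 + 14)/6 = 66/6 = 11
te_C = (1 + 4·3 + 5)/6 = 18/6 = 3
te_D = (2 + 4·4 + 6)/6 = 24/6 = 4
te_E = (6 + 4·10 + 20)/6 = 66/6 = 11
te_F = (1 + 4·5 + 9)/6 = 30/6 = 5
te_G = (9 + 4·11 + 13)/6 = 66/6 = 11
te_H = (12 + 4·13 + 14)/6 = 78/6 = 13
te_I = (3 + 4·7 + 17)/6 = 48/6 = 8
te_J = (2 + 4·3 + 4)/6 = 18/6 = 3

Forward pass:
ES_A = 0; EF_A = 11
ES_B = 0; EF_B = 11
ES_C = 0; EF_C = 3
ES_D = max(EF_B=11, EF_C=3) = 11; EF_D = 11+4 = 15
ES_E = 11; EF_E = 11+11 = 22
ES_F = 3; EF_F = 3+5 = 8
ES_G = 8; EF_G = 8+11 = 19
ES_H = max(EF_A=11, EF_D=15) = 15; EF_H = 15+13 = 28
ES_I = 11; EF_I = 11+8 = 19
ES_J = max(EF_C=3, EF_E=22, EF_G=19, EF_H=28, EF_I=19) = 28; EF_J = 28+3 = 31
Expected project duration μ = 31 days. Critical path: B → D → H → J.

Backward pass:
LF_J = 31; LS_J = 31−3 = 28
LF_I = LS_J = 28; LS_I = 28−8 = 20
LF_H = LS_J = 28; LS_H = 28−13 = 15
LF_G = LS_J = 28; LS_G = 28−11 = 17
LF_F = LS_G = 17; LS_F = 17−5 = 12
LF_E = LS_J = 28; LS_E = 28−11 = 17
LF_D = LS_H = 15; LS_D = 15−4 = 11
LF_C = min(LS_D=11, LS_F=12, LS_J=28) = 11; LS_C = 11−3 = 8
LF_B = min(LS_D=11, LS_I=20) = 11; LS_B = 11−11 = 0
LF_A = min(LS_E=17, LS_H=15) = 15; LS_A = 15−11 = 4
Slack_F = LS_F − ES_F = 12 − 3 = 9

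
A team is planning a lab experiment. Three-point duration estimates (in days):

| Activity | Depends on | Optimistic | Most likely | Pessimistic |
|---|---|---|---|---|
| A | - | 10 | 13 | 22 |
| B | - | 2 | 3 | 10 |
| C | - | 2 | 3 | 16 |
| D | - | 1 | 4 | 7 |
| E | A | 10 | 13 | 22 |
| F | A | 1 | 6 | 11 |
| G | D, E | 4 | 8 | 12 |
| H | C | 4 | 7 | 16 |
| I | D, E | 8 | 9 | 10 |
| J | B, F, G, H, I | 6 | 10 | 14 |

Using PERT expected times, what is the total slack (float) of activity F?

te_A = (10 + 4·13 + 22)/6 = 84/6 = 14
te_B = (2 + 4·3 + 10)/6 = 24/6 = 4
te_C = (2 + 4·3 + 16)/6 = 30/6 = 5
te_D = (1 + 4·4 + 7)/6 = 24/6 = 4
te_E = (10 + 4·13 + 22)/6 = 84/6 = 14
te_F = (1 + 4·6 + 11)/6 = 36/6 = 6
te_G = (4 + 4·8 + 12)/6 = 48/6 = 8
te_H = (4 + 4·7 + 16)/6 = 48/6 = 8
te_I = (8 + 4·9 + 10)/6 = 54/6 = 9
te_J = (6 + 4·10 + 14)/6 = 60/6 = 10

Forward pass:
ES_A = 0; EF_A = 14
ES_B = 0; EF_B = 4
ES_C = 0; EF_C = 5
ES_D = 0; EF_D = 4
ES_E = 14; EF_E = 14+14 = 28
ES_F = 14; EF_F = 14+6 = 20
ES_G = max(EF_D=4, EF_E=28) = 28; EF_G = 28+8 = 36
ES_H = 5; EF_H = 5+8 = 13
ES_I = max(EF_D=4, EF_E=28) = 28; EF_I = 28+9 = 37
ES_J = max(EF_B=4, EF_F=20, EF_G=36, EF_H=13, EF_I=37) = 37; EF_J = 37+10 = 47
Expected project duration μ = 47 days. Critical path: A → E → I → J.

Backward pass:
LF_J = 47; LS_J = 47−10 = 37
LF_I = LS_J = 37; LS_I = 37−9 = 28
LF_H = LS_J = 37; LS_H = 37−8 = 29
LF_G = LS_J = 37; LS_G = 37−8 = 29
LF_F = LS_J = 37; LS_F = 37−6 = 31
LF_E = min(LS_G=29, LS_I=28) = 28; LS_E = 28−14 = 14
LF_D = min(LS_G=29, LS_I=28) = 28; LS_D = 28−4 = 24
LF_C = LS_H = 29; LS_C = 29−5 = 24
LF_B = LS_J = 37; LS_B = 37−4 = 33
LF_A = min(LS_E=14, LS_F=31) = 14; LS_A = 14−14 = 0
Slack_F = LS_F − ES_F = 31 − 14 = 17

17 days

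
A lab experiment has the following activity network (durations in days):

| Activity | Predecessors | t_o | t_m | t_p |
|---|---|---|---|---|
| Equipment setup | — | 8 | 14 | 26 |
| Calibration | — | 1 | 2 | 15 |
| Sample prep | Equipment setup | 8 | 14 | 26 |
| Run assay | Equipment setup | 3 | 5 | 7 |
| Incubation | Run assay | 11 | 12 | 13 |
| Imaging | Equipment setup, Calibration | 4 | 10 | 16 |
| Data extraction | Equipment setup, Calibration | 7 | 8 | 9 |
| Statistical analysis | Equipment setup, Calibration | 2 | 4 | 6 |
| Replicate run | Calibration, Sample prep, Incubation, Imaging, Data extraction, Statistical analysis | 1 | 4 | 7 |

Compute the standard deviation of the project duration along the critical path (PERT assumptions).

te_Equipment setup = (8 + 4·14 + 26)/6 = 90/6 = 15; σ²_Equipment setup = ((26−8)/6)² = 9.000
te_Calibration = (1 + 4·2 + 15)/6 = 24/6 = 4; σ²_Calibration = ((15−1)/6)² = 5.444
te_Sample prep = (8 + 4·14 + 26)/6 = 90/6 = 15; σ²_Sample prep = ((26−8)/6)² = 9.000
te_Run assay = (3 + 4·5 + 7)/6 = 30/6 = 5; σ²_Run assay = ((7−3)/6)² = 0.444
te_Incubation = (11 + 4·12 + 13)/6 = 72/6 = 12; σ²_Incubation = ((13−11)/6)² = 0.111
te_Imaging = (4 + 4·10 + 16)/6 = 60/6 = 10; σ²_Imaging = ((16−4)/6)² = 4.000
te_Data extraction = (7 + 4·8 + 9)/6 = 48/6 = 8; σ²_Data extraction = ((9−7)/6)² = 0.111
te_Statistical analysis = (2 + 4·4 + 6)/6 = 24/6 = 4; σ²_Statistical analysis = ((6−2)/6)² = 0.444
te_Replicate run = (1 + 4·4 + 7)/6 = 24/6 = 4; σ²_Replicate run = ((7−1)/6)² = 1.000

Forward pass:
ES_Equipment setup = 0; EF_Equipment setup = 15
ES_Calibration = 0; EF_Calibration = 4
ES_Sample prep = 15; EF_Sample prep = 15+15 = 30
ES_Run assay = 15; EF_Run assay = 15+5 = 20
ES_Incubation = 20; EF_Incubation = 20+12 = 32
ES_Imaging = max(EF_Equipment setup=15, EF_Calibration=4) = 15; EF_Imaging = 15+10 = 25
ES_Data extraction = max(EF_Equipment setup=15, EF_Calibration=4) = 15; EF_Data extraction = 15+8 = 23
ES_Statistical analysis = max(EF_Equipment setup=15, EF_Calibration=4) = 15; EF_Statistical analysis = 15+4 = 19
ES_Replicate run = max(EF_Calibration=4, EF_Sample prep=30, EF_Incubation=32, EF_Imaging=25, EF_Data extraction=23, EF_Statistical analysis=19) = 32; EF_Replicate run = 32+4 = 36
Expected project duration μ = 36 days. Critical path: Equipment setup → Run assay → Incubation → Replicate run.

Variance along critical path = 9.000 + 0.444 + 0.111 + 1.000 = 10.556
σ = √10.556 = 3.249 days

3.25 days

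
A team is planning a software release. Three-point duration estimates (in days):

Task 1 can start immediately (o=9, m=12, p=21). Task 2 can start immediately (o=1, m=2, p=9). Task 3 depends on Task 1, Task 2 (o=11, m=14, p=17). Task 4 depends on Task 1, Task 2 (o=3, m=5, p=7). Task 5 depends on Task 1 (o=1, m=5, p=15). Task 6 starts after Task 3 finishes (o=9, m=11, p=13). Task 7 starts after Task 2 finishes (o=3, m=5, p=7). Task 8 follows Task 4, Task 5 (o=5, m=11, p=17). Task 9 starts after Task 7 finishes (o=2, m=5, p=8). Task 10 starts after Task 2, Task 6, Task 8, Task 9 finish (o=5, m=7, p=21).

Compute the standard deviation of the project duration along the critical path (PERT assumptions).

te_Task 1 = (9 + 4·12 + 21)/6 = 78/6 = 13; σ²_Task 1 = ((21−9)/6)² = 4.000
te_Task 2 = (1 + 4·2 + 9)/6 = 18/6 = 3; σ²_Task 2 = ((9−1)/6)² = 1.778
te_Task 3 = (11 + 4·14 + 17)/6 = 84/6 = 14; σ²_Task 3 = ((17−11)/6)² = 1.000
te_Task 4 = (3 + 4·5 + 7)/6 = 30/6 = 5; σ²_Task 4 = ((7−3)/6)² = 0.444
te_Task 5 = (1 + 4·5 + 15)/6 = 36/6 = 6; σ²_Task 5 = ((15−1)/6)² = 5.444
te_Task 6 = (9 + 4·11 + 13)/6 = 66/6 = 11; σ²_Task 6 = ((13−9)/6)² = 0.444
te_Task 7 = (3 + 4·5 + 7)/6 = 30/6 = 5; σ²_Task 7 = ((7−3)/6)² = 0.444
te_Task 8 = (5 + 4·11 + 17)/6 = 66/6 = 11; σ²_Task 8 = ((17−5)/6)² = 4.000
te_Task 9 = (2 + 4·5 + 8)/6 = 30/6 = 5; σ²_Task 9 = ((8−2)/6)² = 1.000
te_Task 10 = (5 + 4·7 + 21)/6 = 54/6 = 9; σ²_Task 10 = ((21−5)/6)² = 7.111

Forward pass:
ES_Task 1 = 0; EF_Task 1 = 13
ES_Task 2 = 0; EF_Task 2 = 3
ES_Task 3 = max(EF_Task 1=13, EF_Task 2=3) = 13; EF_Task 3 = 13+14 = 27
ES_Task 4 = max(EF_Task 1=13, EF_Task 2=3) = 13; EF_Task 4 = 13+5 = 18
ES_Task 5 = 13; EF_Task 5 = 13+6 = 19
ES_Task 6 = 27; EF_Task 6 = 27+11 = 38
ES_Task 7 = 3; EF_Task 7 = 3+5 = 8
ES_Task 8 = max(EF_Task 4=18, EF_Task 5=19) = 19; EF_Task 8 = 19+11 = 30
ES_Task 9 = 8; EF_Task 9 = 8+5 = 13
ES_Task 10 = max(EF_Task 2=3, EF_Task 6=38, EF_Task 8=30, EF_Task 9=13) = 38; EF_Task 10 = 38+9 = 47
Expected project duration μ = 47 days. Critical path: Task 1 → Task 3 → Task 6 → Task 10.

Variance along critical path = 4.000 + 1.000 + 0.444 + 7.111 = 12.556
σ = √12.556 = 3.543 days

3.54 days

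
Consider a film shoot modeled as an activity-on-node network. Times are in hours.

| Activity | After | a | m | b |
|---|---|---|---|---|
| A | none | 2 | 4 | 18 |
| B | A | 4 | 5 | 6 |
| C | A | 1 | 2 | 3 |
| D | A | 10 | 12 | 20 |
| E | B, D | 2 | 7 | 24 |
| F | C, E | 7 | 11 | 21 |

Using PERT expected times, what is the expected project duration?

40 hours

te_A = (2 + 4·4 + 18)/6 = 36/6 = 6
te_B = (4 + 4·5 + 6)/6 = 30/6 = 5
te_C = (1 + 4·2 + 3)/6 = 12/6 = 2
te_D = (10 + 4·12 + 20)/6 = 78/6 = 13
te_E = (2 + 4·7 + 24)/6 = 54/6 = 9
te_F = (7 + 4·11 + 21)/6 = 72/6 = 12

Forward pass:
ES_A = 0; EF_A = 6
ES_B = 6; EF_B = 6+5 = 11
ES_C = 6; EF_C = 6+2 = 8
ES_D = 6; EF_D = 6+13 = 19
ES_E = max(EF_B=11, EF_D=19) = 19; EF_E = 19+9 = 28
ES_F = max(EF_C=8, EF_E=28) = 28; EF_F = 28+12 = 40
Expected project duration μ = 40 hours. Critical path: A → D → E → F.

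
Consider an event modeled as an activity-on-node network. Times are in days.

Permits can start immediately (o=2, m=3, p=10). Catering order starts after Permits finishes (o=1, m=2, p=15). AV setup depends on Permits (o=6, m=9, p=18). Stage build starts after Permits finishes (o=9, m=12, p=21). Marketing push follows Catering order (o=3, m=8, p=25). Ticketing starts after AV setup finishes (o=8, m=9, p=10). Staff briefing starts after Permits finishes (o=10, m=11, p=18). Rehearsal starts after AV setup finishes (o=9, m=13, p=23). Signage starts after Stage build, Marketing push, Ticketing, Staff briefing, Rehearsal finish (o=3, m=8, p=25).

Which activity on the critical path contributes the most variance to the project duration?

Signage

te_Permits = (2 + 4·3 + 10)/6 = 24/6 = 4; σ²_Permits = ((10−2)/6)² = 1.778
te_Catering order = (1 + 4·2 + 15)/6 = 24/6 = 4; σ²_Catering order = ((15−1)/6)² = 5.444
te_AV setup = (6 + 4·9 + 18)/6 = 60/6 = 10; σ²_AV setup = ((18−6)/6)² = 4.000
te_Stage build = (9 + 4·12 + 21)/6 = 78/6 = 13; σ²_Stage build = ((21−9)/6)² = 4.000
te_Marketing push = (3 + 4·8 + 25)/6 = 60/6 = 10; σ²_Marketing push = ((25−3)/6)² = 13.444
te_Ticketing = (8 + 4·9 + 10)/6 = 54/6 = 9; σ²_Ticketing = ((10−8)/6)² = 0.111
te_Staff briefing = (10 + 4·11 + 18)/6 = 72/6 = 12; σ²_Staff briefing = ((18−10)/6)² = 1.778
te_Rehearsal = (9 + 4·13 + 23)/6 = 84/6 = 14; σ²_Rehearsal = ((23−9)/6)² = 5.444
te_Signage = (3 + 4·8 + 25)/6 = 60/6 = 10; σ²_Signage = ((25−3)/6)² = 13.444

Forward pass:
ES_Permits = 0; EF_Permits = 4
ES_Catering order = 4; EF_Catering order = 4+4 = 8
ES_AV setup = 4; EF_AV setup = 4+10 = 14
ES_Stage build = 4; EF_Stage build = 4+13 = 17
ES_Marketing push = 8; EF_Marketing push = 8+10 = 18
ES_Ticketing = 14; EF_Ticketing = 14+9 = 23
ES_Staff briefing = 4; EF_Staff briefing = 4+12 = 16
ES_Rehearsal = 14; EF_Rehearsal = 14+14 = 28
ES_Signage = max(EF_Stage build=17, EF_Marketing push=18, EF_Ticketing=23, EF_Staff briefing=16, EF_Rehearsal=28) = 28; EF_Signage = 28+10 = 38
Expected project duration μ = 38 days. Critical path: Permits → AV setup → Rehearsal → Signage.

Variances on critical path: σ²_Permits=1.778, σ²_AV setup=4.000, σ²_Rehearsal=5.444, σ²_Signage=13.444.
Largest is σ²_Signage = 13.444.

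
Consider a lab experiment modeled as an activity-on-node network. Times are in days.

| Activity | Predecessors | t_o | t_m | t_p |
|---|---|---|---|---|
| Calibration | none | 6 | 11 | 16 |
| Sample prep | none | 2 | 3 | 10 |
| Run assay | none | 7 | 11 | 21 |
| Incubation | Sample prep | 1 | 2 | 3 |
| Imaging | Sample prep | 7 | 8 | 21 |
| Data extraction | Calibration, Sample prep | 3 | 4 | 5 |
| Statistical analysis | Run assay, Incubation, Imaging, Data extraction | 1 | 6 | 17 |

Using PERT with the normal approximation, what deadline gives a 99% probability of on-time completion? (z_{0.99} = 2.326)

te_Calibration = (6 + 4·11 + 16)/6 = 66/6 = 11; σ²_Calibration = ((16−6)/6)² = 2.778
te_Sample prep = (2 + 4·3 + 10)/6 = 24/6 = 4; σ²_Sample prep = ((10−2)/6)² = 1.778
te_Run assay = (7 + 4·11 + 21)/6 = 72/6 = 12; σ²_Run assay = ((21−7)/6)² = 5.444
te_Incubation = (1 + 4·2 + 3)/6 = 12/6 = 2; σ²_Incubation = ((3−1)/6)² = 0.111
te_Imaging = (7 + 4·8 + 21)/6 = 60/6 = 10; σ²_Imaging = ((21−7)/6)² = 5.444
te_Data extraction = (3 + 4·4 + 5)/6 = 24/6 = 4; σ²_Data extraction = ((5−3)/6)² = 0.111
te_Statistical analysis = (1 + 4·6 + 17)/6 = 42/6 = 7; σ²_Statistical analysis = ((17−1)/6)² = 7.111

Forward pass:
ES_Calibration = 0; EF_Calibration = 11
ES_Sample prep = 0; EF_Sample prep = 4
ES_Run assay = 0; EF_Run assay = 12
ES_Incubation = 4; EF_Incubation = 4+2 = 6
ES_Imaging = 4; EF_Imaging = 4+10 = 14
ES_Data extraction = max(EF_Calibration=11, EF_Sample prep=4) = 11; EF_Data extraction = 11+4 = 15
ES_Statistical analysis = max(EF_Run assay=12, EF_Incubation=6, EF_Imaging=14, EF_Data extraction=15) = 15; EF_Statistical analysis = 15+7 = 22
Expected project duration μ = 22 days. Critical path: Calibration → Data extraction → Statistical analysis.

Variance along critical path = 2.778 + 0.111 + 7.111 = 10.000; σ = 3.162 days.
D = μ + z·σ = 22 + 2.326·3.162 = 29.4 days

29.4 days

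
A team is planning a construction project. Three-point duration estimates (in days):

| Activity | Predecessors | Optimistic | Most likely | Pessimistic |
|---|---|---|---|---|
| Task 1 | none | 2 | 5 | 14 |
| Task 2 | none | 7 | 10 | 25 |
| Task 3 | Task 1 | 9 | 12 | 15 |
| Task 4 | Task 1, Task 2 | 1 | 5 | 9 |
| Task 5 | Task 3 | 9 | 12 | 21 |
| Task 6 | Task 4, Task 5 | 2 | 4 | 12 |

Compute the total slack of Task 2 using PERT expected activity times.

14 days

te_Task 1 = (2 + 4·5 + 14)/6 = 36/6 = 6
te_Task 2 = (7 + 4·10 + 25)/6 = 72/6 = 12
te_Task 3 = (9 + 4·12 + 15)/6 = 72/6 = 12
te_Task 4 = (1 + 4·5 + 9)/6 = 30/6 = 5
te_Task 5 = (9 + 4·12 + 21)/6 = 78/6 = 13
te_Task 6 = (2 + 4·4 + 12)/6 = 30/6 = 5

Forward pass:
ES_Task 1 = 0; EF_Task 1 = 6
ES_Task 2 = 0; EF_Task 2 = 12
ES_Task 3 = 6; EF_Task 3 = 6+12 = 18
ES_Task 4 = max(EF_Task 1=6, EF_Task 2=12) = 12; EF_Task 4 = 12+5 = 17
ES_Task 5 = 18; EF_Task 5 = 18+13 = 31
ES_Task 6 = max(EF_Task 4=17, EF_Task 5=31) = 31; EF_Task 6 = 31+5 = 36
Expected project duration μ = 36 days. Critical path: Task 1 → Task 3 → Task 5 → Task 6.

Backward pass:
LF_Task 6 = 36; LS_Task 6 = 36−5 = 31
LF_Task 5 = LS_Task 6 = 31; LS_Task 5 = 31−13 = 18
LF_Task 4 = LS_Task 6 = 31; LS_Task 4 = 31−5 = 26
LF_Task 3 = LS_Task 5 = 18; LS_Task 3 = 18−12 = 6
LF_Task 2 = LS_Task 4 = 26; LS_Task 2 = 26−12 = 14
LF_Task 1 = min(LS_Task 3=6, LS_Task 4=26) = 6; LS_Task 1 = 6−6 = 0
Slack_Task 2 = LS_Task 2 − ES_Task 2 = 14 − 0 = 14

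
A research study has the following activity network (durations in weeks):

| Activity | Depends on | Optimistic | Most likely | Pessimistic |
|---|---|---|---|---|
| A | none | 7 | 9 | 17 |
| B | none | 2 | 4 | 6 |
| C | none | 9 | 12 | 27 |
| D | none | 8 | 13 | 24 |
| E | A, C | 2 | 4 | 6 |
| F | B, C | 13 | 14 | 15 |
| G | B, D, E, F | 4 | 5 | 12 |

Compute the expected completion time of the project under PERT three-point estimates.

te_A = (7 + 4·9 + 17)/6 = 60/6 = 10
te_B = (2 + 4·4 + 6)/6 = 24/6 = 4
te_C = (9 + 4·12 + 27)/6 = 84/6 = 14
te_D = (8 + 4·13 + 24)/6 = 84/6 = 14
te_E = (2 + 4·4 + 6)/6 = 24/6 = 4
te_F = (13 + 4·14 + 15)/6 = 84/6 = 14
te_G = (4 + 4·5 + 12)/6 = 36/6 = 6

Forward pass:
ES_A = 0; EF_A = 10
ES_B = 0; EF_B = 4
ES_C = 0; EF_C = 14
ES_D = 0; EF_D = 14
ES_E = max(EF_A=10, EF_C=14) = 14; EF_E = 14+4 = 18
ES_F = max(EF_B=4, EF_C=14) = 14; EF_F = 14+14 = 28
ES_G = max(EF_B=4, EF_D=14, EF_E=18, EF_F=28) = 28; EF_G = 28+6 = 34
Expected project duration μ = 34 weeks. Critical path: C → F → G.

34 weeks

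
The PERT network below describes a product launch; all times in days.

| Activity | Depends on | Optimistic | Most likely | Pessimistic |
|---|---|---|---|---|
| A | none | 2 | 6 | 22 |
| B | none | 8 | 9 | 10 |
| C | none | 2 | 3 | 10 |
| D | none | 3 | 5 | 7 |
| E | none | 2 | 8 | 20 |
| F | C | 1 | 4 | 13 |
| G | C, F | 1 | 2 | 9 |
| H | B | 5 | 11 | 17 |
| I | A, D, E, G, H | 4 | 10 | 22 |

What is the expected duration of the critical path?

31 days

te_A = (2 + 4·6 + 22)/6 = 48/6 = 8
te_B = (8 + 4·9 + 10)/6 = 54/6 = 9
te_C = (2 + 4·3 + 10)/6 = 24/6 = 4
te_D = (3 + 4·5 + 7)/6 = 30/6 = 5
te_E = (2 + 4·8 + 20)/6 = 54/6 = 9
te_F = (1 + 4·4 + 13)/6 = 30/6 = 5
te_G = (1 + 4·2 + 9)/6 = 18/6 = 3
te_H = (5 + 4·11 + 17)/6 = 66/6 = 11
te_I = (4 + 4·10 + 22)/6 = 66/6 = 11

Forward pass:
ES_A = 0; EF_A = 8
ES_B = 0; EF_B = 9
ES_C = 0; EF_C = 4
ES_D = 0; EF_D = 5
ES_E = 0; EF_E = 9
ES_F = 4; EF_F = 4+5 = 9
ES_G = max(EF_C=4, EF_F=9) = 9; EF_G = 9+3 = 12
ES_H = 9; EF_H = 9+11 = 20
ES_I = max(EF_A=8, EF_D=5, EF_E=9, EF_G=12, EF_H=20) = 20; EF_I = 20+11 = 31
Expected project duration μ = 31 days. Critical path: B → H → I.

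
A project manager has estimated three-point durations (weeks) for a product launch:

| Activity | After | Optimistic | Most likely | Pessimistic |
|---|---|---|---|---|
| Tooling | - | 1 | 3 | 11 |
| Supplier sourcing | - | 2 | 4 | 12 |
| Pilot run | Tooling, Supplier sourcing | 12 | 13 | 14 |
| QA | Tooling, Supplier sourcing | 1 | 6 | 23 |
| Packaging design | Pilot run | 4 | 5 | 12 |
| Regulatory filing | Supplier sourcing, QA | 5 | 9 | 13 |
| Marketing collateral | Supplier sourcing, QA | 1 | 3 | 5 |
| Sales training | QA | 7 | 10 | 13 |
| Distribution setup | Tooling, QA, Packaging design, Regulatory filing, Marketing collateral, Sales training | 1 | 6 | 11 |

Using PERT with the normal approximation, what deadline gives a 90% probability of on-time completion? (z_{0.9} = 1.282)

33.5 weeks

te_Tooling = (1 + 4·3 + 11)/6 = 24/6 = 4; σ²_Tooling = ((11−1)/6)² = 2.778
te_Supplier sourcing = (2 + 4·4 + 12)/6 = 30/6 = 5; σ²_Supplier sourcing = ((12−2)/6)² = 2.778
te_Pilot run = (12 + 4·13 + 14)/6 = 78/6 = 13; σ²_Pilot run = ((14−12)/6)² = 0.111
te_QA = (1 + 4·6 + 23)/6 = 48/6 = 8; σ²_QA = ((23−1)/6)² = 13.444
te_Packaging design = (4 + 4·5 + 12)/6 = 36/6 = 6; σ²_Packaging design = ((12−4)/6)² = 1.778
te_Regulatory filing = (5 + 4·9 + 13)/6 = 54/6 = 9; σ²_Regulatory filing = ((13−5)/6)² = 1.778
te_Marketing collateral = (1 + 4·3 + 5)/6 = 18/6 = 3; σ²_Marketing collateral = ((5−1)/6)² = 0.444
te_Sales training = (7 + 4·10 + 13)/6 = 60/6 = 10; σ²_Sales training = ((13−7)/6)² = 1.000
te_Distribution setup = (1 + 4·6 + 11)/6 = 36/6 = 6; σ²_Distribution setup = ((11−1)/6)² = 2.778

Forward pass:
ES_Tooling = 0; EF_Tooling = 4
ES_Supplier sourcing = 0; EF_Supplier sourcing = 5
ES_Pilot run = max(EF_Tooling=4, EF_Supplier sourcing=5) = 5; EF_Pilot run = 5+13 = 18
ES_QA = max(EF_Tooling=4, EF_Supplier sourcing=5) = 5; EF_QA = 5+8 = 13
ES_Packaging design = 18; EF_Packaging design = 18+6 = 24
ES_Regulatory filing = max(EF_Supplier sourcing=5, EF_QA=13) = 13; EF_Regulatory filing = 13+9 = 22
ES_Marketing collateral = max(EF_Supplier sourcing=5, EF_QA=13) = 13; EF_Marketing collateral = 13+3 = 16
ES_Sales training = 13; EF_Sales training = 13+10 = 23
ES_Distribution setup = max(EF_Tooling=4, EF_QA=13, EF_Packaging design=24, EF_Regulatory filing=22, EF_Marketing collateral=16, EF_Sales training=23) = 24; EF_Distribution setup = 24+6 = 30
Expected project duration μ = 30 weeks. Critical path: Supplier sourcing → Pilot run → Packaging design → Distribution setup.

Variance along critical path = 2.778 + 0.111 + 1.778 + 2.778 = 7.444; σ = 2.728 weeks.
D = μ + z·σ = 30 + 1.282·2.728 = 33.5 weeks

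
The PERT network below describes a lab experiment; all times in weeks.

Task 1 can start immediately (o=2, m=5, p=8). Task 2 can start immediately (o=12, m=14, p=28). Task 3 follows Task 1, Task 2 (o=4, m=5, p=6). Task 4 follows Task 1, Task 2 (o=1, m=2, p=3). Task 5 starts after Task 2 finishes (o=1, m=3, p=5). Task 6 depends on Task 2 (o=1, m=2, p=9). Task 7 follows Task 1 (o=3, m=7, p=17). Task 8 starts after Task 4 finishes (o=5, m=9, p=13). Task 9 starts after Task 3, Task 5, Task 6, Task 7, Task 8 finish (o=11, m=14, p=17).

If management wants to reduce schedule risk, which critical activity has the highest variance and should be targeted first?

Task 2

te_Task 1 = (2 + 4·5 + 8)/6 = 30/6 = 5; σ²_Task 1 = ((8−2)/6)² = 1.000
te_Task 2 = (12 + 4·14 + 28)/6 = 96/6 = 16; σ²_Task 2 = ((28−12)/6)² = 7.111
te_Task 3 = (4 + 4·5 + 6)/6 = 30/6 = 5; σ²_Task 3 = ((6−4)/6)² = 0.111
te_Task 4 = (1 + 4·2 + 3)/6 = 12/6 = 2; σ²_Task 4 = ((3−1)/6)² = 0.111
te_Task 5 = (1 + 4·3 + 5)/6 = 18/6 = 3; σ²_Task 5 = ((5−1)/6)² = 0.444
te_Task 6 = (1 + 4·2 + 9)/6 = 18/6 = 3; σ²_Task 6 = ((9−1)/6)² = 1.778
te_Task 7 = (3 + 4·7 + 17)/6 = 48/6 = 8; σ²_Task 7 = ((17−3)/6)² = 5.444
te_Task 8 = (5 + 4·9 + 13)/6 = 54/6 = 9; σ²_Task 8 = ((13−5)/6)² = 1.778
te_Task 9 = (11 + 4·14 + 17)/6 = 84/6 = 14; σ²_Task 9 = ((17−11)/6)² = 1.000

Forward pass:
ES_Task 1 = 0; EF_Task 1 = 5
ES_Task 2 = 0; EF_Task 2 = 16
ES_Task 3 = max(EF_Task 1=5, EF_Task 2=16) = 16; EF_Task 3 = 16+5 = 21
ES_Task 4 = max(EF_Task 1=5, EF_Task 2=16) = 16; EF_Task 4 = 16+2 = 18
ES_Task 5 = 16; EF_Task 5 = 16+3 = 19
ES_Task 6 = 16; EF_Task 6 = 16+3 = 19
ES_Task 7 = 5; EF_Task 7 = 5+8 = 13
ES_Task 8 = 18; EF_Task 8 = 18+9 = 27
ES_Task 9 = max(EF_Task 3=21, EF_Task 5=19, EF_Task 6=19, EF_Task 7=13, EF_Task 8=27) = 27; EF_Task 9 = 27+14 = 41
Expected project duration μ = 41 weeks. Critical path: Task 2 → Task 4 → Task 8 → Task 9.

Variances on critical path: σ²_Task 2=7.111, σ²_Task 4=0.111, σ²_Task 8=1.778, σ²_Task 9=1.000.
Largest is σ²_Task 2 = 7.111.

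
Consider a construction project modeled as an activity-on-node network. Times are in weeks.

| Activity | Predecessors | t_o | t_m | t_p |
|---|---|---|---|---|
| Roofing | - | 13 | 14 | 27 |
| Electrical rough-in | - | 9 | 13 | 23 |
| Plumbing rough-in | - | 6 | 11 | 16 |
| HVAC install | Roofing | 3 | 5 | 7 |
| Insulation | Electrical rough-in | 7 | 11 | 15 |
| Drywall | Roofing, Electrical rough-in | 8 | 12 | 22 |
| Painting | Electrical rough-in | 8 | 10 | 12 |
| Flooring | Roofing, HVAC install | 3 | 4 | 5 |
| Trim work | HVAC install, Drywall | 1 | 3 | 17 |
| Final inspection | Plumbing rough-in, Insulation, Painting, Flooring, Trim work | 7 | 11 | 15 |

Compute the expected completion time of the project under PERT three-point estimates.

45 weeks

te_Roofing = (13 + 4·14 + 27)/6 = 96/6 = 16
te_Electrical rough-in = (9 + 4·13 + 23)/6 = 84/6 = 14
te_Plumbing rough-in = (6 + 4·11 + 16)/6 = 66/6 = 11
te_HVAC install = (3 + 4·5 + 7)/6 = 30/6 = 5
te_Insulation = (7 + 4·11 + 15)/6 = 66/6 = 11
te_Drywall = (8 + 4·12 + 22)/6 = 78/6 = 13
te_Painting = (8 + 4·10 + 12)/6 = 60/6 = 10
te_Flooring = (3 + 4·4 + 5)/6 = 24/6 = 4
te_Trim work = (1 + 4·3 + 17)/6 = 30/6 = 5
te_Final inspection = (7 + 4·11 + 15)/6 = 66/6 = 11

Forward pass:
ES_Roofing = 0; EF_Roofing = 16
ES_Electrical rough-in = 0; EF_Electrical rough-in = 14
ES_Plumbing rough-in = 0; EF_Plumbing rough-in = 11
ES_HVAC install = 16; EF_HVAC install = 16+5 = 21
ES_Insulation = 14; EF_Insulation = 14+11 = 25
ES_Drywall = max(EF_Roofing=16, EF_Electrical rough-in=14) = 16; EF_Drywall = 16+13 = 29
ES_Painting = 14; EF_Painting = 14+10 = 24
ES_Flooring = max(EF_Roofing=16, EF_HVAC install=21) = 21; EF_Flooring = 21+4 = 25
ES_Trim work = max(EF_HVAC install=21, EF_Drywall=29) = 29; EF_Trim work = 29+5 = 34
ES_Final inspection = max(EF_Plumbing rough-in=11, EF_Insulation=25, EF_Painting=24, EF_Flooring=25, EF_Trim work=34) = 34; EF_Final inspection = 34+11 = 45
Expected project duration μ = 45 weeks. Critical path: Roofing → Drywall → Trim work → Final inspection.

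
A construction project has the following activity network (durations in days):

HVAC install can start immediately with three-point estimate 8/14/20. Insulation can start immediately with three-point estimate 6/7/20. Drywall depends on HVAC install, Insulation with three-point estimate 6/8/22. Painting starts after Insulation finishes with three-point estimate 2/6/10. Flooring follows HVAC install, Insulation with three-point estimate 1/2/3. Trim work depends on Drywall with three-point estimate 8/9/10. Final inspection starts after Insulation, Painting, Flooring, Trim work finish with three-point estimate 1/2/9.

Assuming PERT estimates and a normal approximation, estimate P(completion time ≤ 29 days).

te_HVAC install = (8 + 4·14 + 20)/6 = 84/6 = 14; σ²_HVAC install = ((20−8)/6)² = 4.000
te_Insulation = (6 + 4·7 + 20)/6 = 54/6 = 9; σ²_Insulation = ((20−6)/6)² = 5.444
te_Drywall = (6 + 4·8 + 22)/6 = 60/6 = 10; σ²_Drywall = ((22−6)/6)² = 7.111
te_Painting = (2 + 4·6 + 10)/6 = 36/6 = 6; σ²_Painting = ((10−2)/6)² = 1.778
te_Flooring = (1 + 4·2 + 3)/6 = 12/6 = 2; σ²_Flooring = ((3−1)/6)² = 0.111
te_Trim work = (8 + 4·9 + 10)/6 = 54/6 = 9; σ²_Trim work = ((10−8)/6)² = 0.111
te_Final inspection = (1 + 4·2 + 9)/6 = 18/6 = 3; σ²_Final inspection = ((9−1)/6)² = 1.778

Forward pass:
ES_HVAC install = 0; EF_HVAC install = 14
ES_Insulation = 0; EF_Insulation = 9
ES_Drywall = max(EF_HVAC install=14, EF_Insulation=9) = 14; EF_Drywall = 14+10 = 24
ES_Painting = 9; EF_Painting = 9+6 = 15
ES_Flooring = max(EF_HVAC install=14, EF_Insulation=9) = 14; EF_Flooring = 14+2 = 16
ES_Trim work = 24; EF_Trim work = 24+9 = 33
ES_Final inspection = max(EF_Insulation=9, EF_Painting=15, EF_Flooring=16, EF_Trim work=33) = 33; EF_Final inspection = 33+3 = 36
Expected project duration μ = 36 days. Critical path: HVAC install → Drywall → Trim work → Final inspection.

Variance along critical path = 4.000 + 7.111 + 0.111 + 1.778 = 13.000; σ = √13.000 = 3.606 days.
Z = (29 − 36) / 3.606 = -1.941
P(T ≤ 29) = Φ(-1.941) ≈ 0.026

0.026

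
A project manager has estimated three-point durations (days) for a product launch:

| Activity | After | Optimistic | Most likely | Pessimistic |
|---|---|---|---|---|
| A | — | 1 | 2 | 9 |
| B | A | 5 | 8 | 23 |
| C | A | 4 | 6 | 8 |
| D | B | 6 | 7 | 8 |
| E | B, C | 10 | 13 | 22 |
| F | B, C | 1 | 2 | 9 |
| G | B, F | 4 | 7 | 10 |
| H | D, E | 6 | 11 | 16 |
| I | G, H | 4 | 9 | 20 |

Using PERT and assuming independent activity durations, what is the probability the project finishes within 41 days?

te_A = (1 + 4·2 + 9)/6 = 18/6 = 3; σ²_A = ((9−1)/6)² = 1.778
te_B = (5 + 4·8 + 23)/6 = 60/6 = 10; σ²_B = ((23−5)/6)² = 9.000
te_C = (4 + 4·6 + 8)/6 = 36/6 = 6; σ²_C = ((8−4)/6)² = 0.444
te_D = (6 + 4·7 + 8)/6 = 42/6 = 7; σ²_D = ((8−6)/6)² = 0.111
te_E = (10 + 4·13 + 22)/6 = 84/6 = 14; σ²_E = ((22−10)/6)² = 4.000
te_F = (1 + 4·2 + 9)/6 = 18/6 = 3; σ²_F = ((9−1)/6)² = 1.778
te_G = (4 + 4·7 + 10)/6 = 42/6 = 7; σ²_G = ((10−4)/6)² = 1.000
te_H = (6 + 4·11 + 16)/6 = 66/6 = 11; σ²_H = ((16−6)/6)² = 2.778
te_I = (4 + 4·9 + 20)/6 = 60/6 = 10; σ²_I = ((20−4)/6)² = 7.111

Forward pass:
ES_A = 0; EF_A = 3
ES_B = 3; EF_B = 3+10 = 13
ES_C = 3; EF_C = 3+6 = 9
ES_D = 13; EF_D = 13+7 = 20
ES_E = max(EF_B=13, EF_C=9) = 13; EF_E = 13+14 = 27
ES_F = max(EF_B=13, EF_C=9) = 13; EF_F = 13+3 = 16
ES_G = max(EF_B=13, EF_F=16) = 16; EF_G = 16+7 = 23
ES_H = max(EF_D=20, EF_E=27) = 27; EF_H = 27+11 = 38
ES_I = max(EF_G=23, EF_H=38) = 38; EF_I = 38+10 = 48
Expected project duration μ = 48 days. Critical path: A → B → E → H → I.

Variance along critical path = 1.778 + 9.000 + 4.000 + 2.778 + 7.111 = 24.667; σ = √24.667 = 4.967 days.
Z = (41 − 48) / 4.967 = -1.409
P(T ≤ 41) = Φ(-1.409) ≈ 0.079

0.079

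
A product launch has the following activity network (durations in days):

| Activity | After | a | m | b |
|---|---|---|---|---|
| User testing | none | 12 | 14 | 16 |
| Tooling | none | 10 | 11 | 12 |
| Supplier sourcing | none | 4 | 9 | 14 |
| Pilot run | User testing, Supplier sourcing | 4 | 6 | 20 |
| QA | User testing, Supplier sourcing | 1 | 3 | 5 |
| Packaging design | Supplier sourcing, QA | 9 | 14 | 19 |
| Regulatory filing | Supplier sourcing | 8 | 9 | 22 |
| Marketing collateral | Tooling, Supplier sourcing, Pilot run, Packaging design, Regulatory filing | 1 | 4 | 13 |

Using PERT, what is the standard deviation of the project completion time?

2.77 days

te_User testing = (12 + 4·14 + 16)/6 = 84/6 = 14; σ²_User testing = ((16−12)/6)² = 0.444
te_Tooling = (10 + 4·11 + 12)/6 = 66/6 = 11; σ²_Tooling = ((12−10)/6)² = 0.111
te_Supplier sourcing = (4 + 4·9 + 14)/6 = 54/6 = 9; σ²_Supplier sourcing = ((14−4)/6)² = 2.778
te_Pilot run = (4 + 4·6 + 20)/6 = 48/6 = 8; σ²_Pilot run = ((20−4)/6)² = 7.111
te_QA = (1 + 4·3 + 5)/6 = 18/6 = 3; σ²_QA = ((5−1)/6)² = 0.444
te_Packaging design = (9 + 4·14 + 19)/6 = 84/6 = 14; σ²_Packaging design = ((19−9)/6)² = 2.778
te_Regulatory filing = (8 + 4·9 + 22)/6 = 66/6 = 11; σ²_Regulatory filing = ((22−8)/6)² = 5.444
te_Marketing collateral = (1 + 4·4 + 13)/6 = 30/6 = 5; σ²_Marketing collateral = ((13−1)/6)² = 4.000

Forward pass:
ES_User testing = 0; EF_User testing = 14
ES_Tooling = 0; EF_Tooling = 11
ES_Supplier sourcing = 0; EF_Supplier sourcing = 9
ES_Pilot run = max(EF_User testing=14, EF_Supplier sourcing=9) = 14; EF_Pilot run = 14+8 = 22
ES_QA = max(EF_User testing=14, EF_Supplier sourcing=9) = 14; EF_QA = 14+3 = 17
ES_Packaging design = max(EF_Supplier sourcing=9, EF_QA=17) = 17; EF_Packaging design = 17+14 = 31
ES_Regulatory filing = 9; EF_Regulatory filing = 9+11 = 20
ES_Marketing collateral = max(EF_Tooling=11, EF_Supplier sourcing=9, EF_Pilot run=22, EF_Packaging design=31, EF_Regulatory filing=20) = 31; EF_Marketing collateral = 31+5 = 36
Expected project duration μ = 36 days. Critical path: User testing → QA → Packaging design → Marketing collateral.

Variance along critical path = 0.444 + 0.444 + 2.778 + 4.000 = 7.667
σ = √7.667 = 2.769 days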